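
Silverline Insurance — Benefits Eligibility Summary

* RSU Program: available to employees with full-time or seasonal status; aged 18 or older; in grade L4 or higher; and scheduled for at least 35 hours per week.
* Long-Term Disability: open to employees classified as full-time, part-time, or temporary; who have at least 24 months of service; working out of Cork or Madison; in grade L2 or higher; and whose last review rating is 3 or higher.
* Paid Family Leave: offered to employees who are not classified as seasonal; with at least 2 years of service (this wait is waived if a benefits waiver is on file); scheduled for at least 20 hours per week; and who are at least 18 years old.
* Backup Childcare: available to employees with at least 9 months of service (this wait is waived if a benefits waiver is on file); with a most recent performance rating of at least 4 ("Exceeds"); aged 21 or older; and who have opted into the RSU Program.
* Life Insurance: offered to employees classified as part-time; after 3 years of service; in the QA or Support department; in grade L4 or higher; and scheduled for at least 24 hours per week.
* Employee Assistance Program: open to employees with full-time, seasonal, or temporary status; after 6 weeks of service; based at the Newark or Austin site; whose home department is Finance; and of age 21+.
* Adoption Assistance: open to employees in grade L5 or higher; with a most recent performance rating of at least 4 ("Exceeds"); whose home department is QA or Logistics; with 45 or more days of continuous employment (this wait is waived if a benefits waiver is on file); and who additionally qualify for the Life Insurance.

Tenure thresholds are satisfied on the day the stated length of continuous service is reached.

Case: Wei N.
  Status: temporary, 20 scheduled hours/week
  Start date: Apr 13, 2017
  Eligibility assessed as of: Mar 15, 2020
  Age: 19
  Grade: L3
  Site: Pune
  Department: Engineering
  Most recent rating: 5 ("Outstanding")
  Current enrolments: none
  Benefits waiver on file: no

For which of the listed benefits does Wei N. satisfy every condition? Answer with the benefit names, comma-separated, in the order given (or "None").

Paid Family Leave

Service from Apr 13, 2017 to Mar 15, 2020: 1067 days.
RSU Program — status temporary ✗ (requires full-time or seasonal) → not eligible.
Long-Term Disability — status temporary ✓; service 1067 days ≥ 24 months (≈720 days) ✓; site Pune ✗ (not Cork or Madison) → not eligible.
Paid Family Leave — status temporary ✓ (not excluded); no waiver, service 1067 days ≥ 2 years (≈730 days) ✓; 20 hrs/wk ≥ 20 ✓; age 19 ≥ 18 ✓ → eligible.
Backup Childcare — no waiver, service 1067 days ≥ 9 months (≈270 days) ✓; rating 5 ≥ 4 ✓; age 19 < 21 ✗ → not eligible.
Life Insurance — status temporary ✗ (requires part-time) → not eligible.
Employee Assistance Program — status temporary ✓; service 1067 days ≥ 6 weeks (≈42 days) ✓; site Pune ✗ (not Newark or Austin) → not eligible.
Adoption Assistance — grade L3 < L5 ✗ → not eligible.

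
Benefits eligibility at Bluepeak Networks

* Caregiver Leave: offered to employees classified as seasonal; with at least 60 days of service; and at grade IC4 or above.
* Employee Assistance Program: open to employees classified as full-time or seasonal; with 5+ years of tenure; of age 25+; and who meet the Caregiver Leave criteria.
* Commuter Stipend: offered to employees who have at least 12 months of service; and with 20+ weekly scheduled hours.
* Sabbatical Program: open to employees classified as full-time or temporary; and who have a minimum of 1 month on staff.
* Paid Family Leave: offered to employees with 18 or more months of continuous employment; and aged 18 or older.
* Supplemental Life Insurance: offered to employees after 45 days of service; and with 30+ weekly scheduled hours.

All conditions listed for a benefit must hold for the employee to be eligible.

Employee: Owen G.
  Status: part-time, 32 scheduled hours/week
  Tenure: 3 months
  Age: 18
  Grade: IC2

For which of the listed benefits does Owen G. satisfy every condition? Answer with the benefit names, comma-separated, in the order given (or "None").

Caregiver Leave — status part-time ✗ (requires seasonal) → not eligible.
Employee Assistance Program — status part-time ✗ (requires full-time or seasonal) → not eligible.
Commuter Stipend — service 3 months < 12 months ✗ → not eligible.
Sabbatical Program — status part-time ✗ (requires full-time or temporary) → not eligible.
Paid Family Leave — service 3 months < 18 months ✗ → not eligible.
Supplemental Life Insurance — service 3 months ≥ 45 days ✓; 32 hrs/wk ≥ 30 ✓ → eligible.

Supplemental Life Insurance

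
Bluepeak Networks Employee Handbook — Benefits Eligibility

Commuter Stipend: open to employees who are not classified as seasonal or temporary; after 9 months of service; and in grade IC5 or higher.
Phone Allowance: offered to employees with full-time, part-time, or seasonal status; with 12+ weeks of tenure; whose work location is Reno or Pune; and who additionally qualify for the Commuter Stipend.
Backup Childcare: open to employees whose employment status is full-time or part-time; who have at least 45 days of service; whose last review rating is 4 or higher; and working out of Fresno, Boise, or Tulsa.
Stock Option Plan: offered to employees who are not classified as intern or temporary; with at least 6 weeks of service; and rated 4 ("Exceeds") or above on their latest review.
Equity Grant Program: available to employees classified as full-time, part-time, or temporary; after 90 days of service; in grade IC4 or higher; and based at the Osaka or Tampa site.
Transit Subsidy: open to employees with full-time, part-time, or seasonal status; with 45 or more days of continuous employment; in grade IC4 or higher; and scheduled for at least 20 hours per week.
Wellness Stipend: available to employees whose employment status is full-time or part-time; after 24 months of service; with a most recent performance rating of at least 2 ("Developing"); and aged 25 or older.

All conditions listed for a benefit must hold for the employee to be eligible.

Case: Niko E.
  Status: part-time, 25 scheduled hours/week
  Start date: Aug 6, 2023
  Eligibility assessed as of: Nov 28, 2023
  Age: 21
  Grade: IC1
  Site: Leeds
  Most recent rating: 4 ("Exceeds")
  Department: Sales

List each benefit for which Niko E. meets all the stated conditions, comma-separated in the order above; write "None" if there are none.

Stock Option Plan

Service from Aug 6, 2023 to Nov 28, 2023: 114 days.
Commuter Stipend — status part-time ✓ (not excluded); service 114 days < 9 months (≈270 days) ✗ → not eligible.
Phone Allowance — status part-time ✓; service 114 days ≥ 12 weeks (≈84 days) ✓; site Leeds ✗ (not Reno or Pune) → not eligible.
Backup Childcare — status part-time ✓; service 114 days ≥ 45 days ✓; rating 4 ≥ 4 ✓; site Leeds ✗ (not Fresno, Boise, or Tulsa) → not eligible.
Stock Option Plan — status part-time ✓ (not excluded); service 114 days ≥ 6 weeks (≈42 days) ✓; rating 4 ≥ 4 ✓ → eligible.
Equity Grant Program — status part-time ✓; service 114 days ≥ 90 days ✓; grade IC1 < IC4 ✗ → not eligible.
Transit Subsidy — status part-time ✓; service 114 days ≥ 45 days ✓; grade IC1 < IC4 ✗ → not eligible.
Wellness Stipend — status part-time ✓; service 114 days < 24 months (≈720 days) ✗ → not eligible.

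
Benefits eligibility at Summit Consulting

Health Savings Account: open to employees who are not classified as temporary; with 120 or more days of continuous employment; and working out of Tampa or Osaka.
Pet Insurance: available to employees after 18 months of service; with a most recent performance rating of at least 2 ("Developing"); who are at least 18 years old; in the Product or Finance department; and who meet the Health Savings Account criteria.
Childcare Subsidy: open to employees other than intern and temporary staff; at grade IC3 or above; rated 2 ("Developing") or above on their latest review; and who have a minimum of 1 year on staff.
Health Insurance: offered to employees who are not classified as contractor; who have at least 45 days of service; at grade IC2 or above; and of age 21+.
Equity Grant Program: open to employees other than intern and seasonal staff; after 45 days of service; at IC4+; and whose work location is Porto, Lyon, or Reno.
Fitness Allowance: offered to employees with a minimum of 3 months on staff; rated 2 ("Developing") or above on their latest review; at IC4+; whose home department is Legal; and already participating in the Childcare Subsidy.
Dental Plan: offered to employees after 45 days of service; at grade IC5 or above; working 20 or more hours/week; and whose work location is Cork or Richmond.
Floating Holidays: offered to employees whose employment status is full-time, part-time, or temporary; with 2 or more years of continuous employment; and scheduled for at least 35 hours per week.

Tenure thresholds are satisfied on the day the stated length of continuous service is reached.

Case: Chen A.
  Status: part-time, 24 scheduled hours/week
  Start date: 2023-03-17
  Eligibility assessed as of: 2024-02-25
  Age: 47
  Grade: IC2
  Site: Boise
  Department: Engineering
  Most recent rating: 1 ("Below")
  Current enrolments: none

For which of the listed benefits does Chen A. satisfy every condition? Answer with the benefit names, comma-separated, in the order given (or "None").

Service from 2023-03-17 to 2024-02-25: 345 days.
Health Savings Account — status part-time ✓ (not excluded); service 345 days ≥ 120 days ✓; site Boise ✗ (not Tampa or Osaka) → not eligible.
Pet Insurance — service 345 days < 18 months (≈540 days) ✗ → not eligible.
Childcare Subsidy — status part-time ✓ (not excluded); grade IC2 < IC3 ✗ → not eligible.
Health Insurance — status part-time ✓ (not excluded); service 345 days ≥ 45 days ✓; grade IC2 ≥ IC2 ✓; age 47 ≥ 21 ✓ → eligible.
Equity Grant Program — status part-time ✓ (not excluded); service 345 days ≥ 45 days ✓; grade IC2 < IC4 ✗ → not eligible.
Fitness Allowance — service 345 days ≥ 3 months (≈90 days) ✓; rating 1 < 2 ✗ → not eligible.
Dental Plan — service 345 days ≥ 45 days ✓; grade IC2 < IC5 ✗ → not eligible.
Floating Holidays — status part-time ✓; service 345 days < 2 years (≈730 days) ✗ → not eligible.

Health Insurance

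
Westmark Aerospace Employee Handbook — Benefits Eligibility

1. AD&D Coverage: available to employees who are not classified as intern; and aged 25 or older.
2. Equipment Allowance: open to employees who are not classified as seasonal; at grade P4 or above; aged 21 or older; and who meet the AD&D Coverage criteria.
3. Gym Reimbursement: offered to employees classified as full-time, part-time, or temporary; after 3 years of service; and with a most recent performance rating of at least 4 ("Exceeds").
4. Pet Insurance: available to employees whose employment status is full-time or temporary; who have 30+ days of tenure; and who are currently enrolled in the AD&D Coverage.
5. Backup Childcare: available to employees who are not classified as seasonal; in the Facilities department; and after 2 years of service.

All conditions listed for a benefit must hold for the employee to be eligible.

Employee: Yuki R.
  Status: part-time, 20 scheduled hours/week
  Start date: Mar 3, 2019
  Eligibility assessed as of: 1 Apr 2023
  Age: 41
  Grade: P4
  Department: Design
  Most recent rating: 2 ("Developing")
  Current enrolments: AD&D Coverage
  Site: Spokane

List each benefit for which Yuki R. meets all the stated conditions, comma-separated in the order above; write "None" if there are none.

AD&D Coverage, Equipment Allowance

Service from Mar 3, 2019 to 1 Apr 2023: 1490 days.
AD&D Coverage — status part-time ✓ (not excluded); age 41 ≥ 25 ✓ → eligible.
Equipment Allowance — status part-time ✓ (not excluded); grade P4 ≥ P4 ✓; age 41 ≥ 21 ✓; eligible for AD&D Coverage ✓ → eligible.
Gym Reimbursement — status part-time ✓; service 1490 days ≥ 3 years (≈1095 days) ✓; rating 2 < 4 ✗ → not eligible.
Pet Insurance — status part-time ✗ (requires full-time or temporary) → not eligible.
Backup Childcare — status part-time ✓ (not excluded); dept Design ✗ → not eligible.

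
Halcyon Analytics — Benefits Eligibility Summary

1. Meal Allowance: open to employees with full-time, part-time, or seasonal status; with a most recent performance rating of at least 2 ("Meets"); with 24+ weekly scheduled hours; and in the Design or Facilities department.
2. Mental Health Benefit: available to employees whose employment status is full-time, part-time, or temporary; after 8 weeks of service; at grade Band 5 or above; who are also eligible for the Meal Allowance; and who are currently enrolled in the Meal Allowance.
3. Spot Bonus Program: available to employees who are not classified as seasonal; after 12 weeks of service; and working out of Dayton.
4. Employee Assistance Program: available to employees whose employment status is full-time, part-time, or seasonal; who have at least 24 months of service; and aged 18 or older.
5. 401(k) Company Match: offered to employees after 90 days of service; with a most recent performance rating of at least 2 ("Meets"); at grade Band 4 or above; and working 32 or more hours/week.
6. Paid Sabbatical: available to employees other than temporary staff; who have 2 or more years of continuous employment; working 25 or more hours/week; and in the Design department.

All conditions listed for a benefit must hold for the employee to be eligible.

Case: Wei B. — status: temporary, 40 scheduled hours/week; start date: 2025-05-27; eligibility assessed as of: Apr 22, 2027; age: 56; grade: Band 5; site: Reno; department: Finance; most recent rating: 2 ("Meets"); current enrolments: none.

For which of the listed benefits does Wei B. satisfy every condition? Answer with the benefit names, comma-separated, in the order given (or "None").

Service from 2025-05-27 to Apr 22, 2027: 695 days.
Meal Allowance — status temporary ✗ (requires full-time, part-time, or seasonal) → not eligible.
Mental Health Benefit — status temporary ✓; service 695 days ≥ 8 weeks (≈56 days) ✓; grade Band 5 ≥ Band 5 ✓; not eligible for Meal Allowance ✗ → not eligible.
Spot Bonus Program — status temporary ✓ (not excluded); service 695 days ≥ 12 weeks (≈84 days) ✓; site Reno ✗ (not Dayton) → not eligible.
Employee Assistance Program — status temporary ✗ (requires full-time, part-time, or seasonal) → not eligible.
401(k) Company Match — service 695 days ≥ 90 days ✓; rating 2 ≥ 2 ✓; grade Band 5 ≥ Band 4 ✓; 40 hrs/wk ≥ 32 ✓ → eligible.
Paid Sabbatical — status temporary ✗ (excluded) → not eligible.

401(k) Company Match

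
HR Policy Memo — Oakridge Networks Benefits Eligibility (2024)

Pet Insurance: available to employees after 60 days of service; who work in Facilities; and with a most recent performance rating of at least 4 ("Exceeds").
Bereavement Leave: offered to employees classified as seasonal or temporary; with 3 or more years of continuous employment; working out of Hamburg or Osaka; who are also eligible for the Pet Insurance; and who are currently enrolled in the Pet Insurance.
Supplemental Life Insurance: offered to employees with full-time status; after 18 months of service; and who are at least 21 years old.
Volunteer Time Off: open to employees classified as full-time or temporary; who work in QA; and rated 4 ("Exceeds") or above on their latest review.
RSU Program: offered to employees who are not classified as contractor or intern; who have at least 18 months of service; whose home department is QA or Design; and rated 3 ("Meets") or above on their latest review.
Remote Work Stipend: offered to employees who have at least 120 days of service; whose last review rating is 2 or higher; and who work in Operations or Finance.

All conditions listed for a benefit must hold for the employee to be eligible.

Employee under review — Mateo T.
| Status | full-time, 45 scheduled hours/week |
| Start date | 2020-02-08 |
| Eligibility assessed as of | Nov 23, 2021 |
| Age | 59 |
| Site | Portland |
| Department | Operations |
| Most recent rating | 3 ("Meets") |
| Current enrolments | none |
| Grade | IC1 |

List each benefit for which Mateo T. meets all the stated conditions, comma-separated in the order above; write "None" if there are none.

Supplemental Life Insurance, Remote Work Stipend

Service from 2020-02-08 to Nov 23, 2021: 654 days.
Pet Insurance — service 654 days ≥ 60 days ✓; dept Operations ✗ → not eligible.
Bereavement Leave — status full-time ✗ (requires seasonal or temporary) → not eligible.
Supplemental Life Insurance — status full-time ✓; service 654 days ≥ 18 months (≈540 days) ✓; age 59 ≥ 21 ✓ → eligible.
Volunteer Time Off — status full-time ✓; dept Operations ✗ → not eligible.
RSU Program — status full-time ✓ (not excluded); service 654 days ≥ 18 months (≈540 days) ✓; dept Operations ✗ → not eligible.
Remote Work Stipend — service 654 days ≥ 120 days ✓; rating 3 ≥ 2 ✓; dept Operations ✓ → eligible.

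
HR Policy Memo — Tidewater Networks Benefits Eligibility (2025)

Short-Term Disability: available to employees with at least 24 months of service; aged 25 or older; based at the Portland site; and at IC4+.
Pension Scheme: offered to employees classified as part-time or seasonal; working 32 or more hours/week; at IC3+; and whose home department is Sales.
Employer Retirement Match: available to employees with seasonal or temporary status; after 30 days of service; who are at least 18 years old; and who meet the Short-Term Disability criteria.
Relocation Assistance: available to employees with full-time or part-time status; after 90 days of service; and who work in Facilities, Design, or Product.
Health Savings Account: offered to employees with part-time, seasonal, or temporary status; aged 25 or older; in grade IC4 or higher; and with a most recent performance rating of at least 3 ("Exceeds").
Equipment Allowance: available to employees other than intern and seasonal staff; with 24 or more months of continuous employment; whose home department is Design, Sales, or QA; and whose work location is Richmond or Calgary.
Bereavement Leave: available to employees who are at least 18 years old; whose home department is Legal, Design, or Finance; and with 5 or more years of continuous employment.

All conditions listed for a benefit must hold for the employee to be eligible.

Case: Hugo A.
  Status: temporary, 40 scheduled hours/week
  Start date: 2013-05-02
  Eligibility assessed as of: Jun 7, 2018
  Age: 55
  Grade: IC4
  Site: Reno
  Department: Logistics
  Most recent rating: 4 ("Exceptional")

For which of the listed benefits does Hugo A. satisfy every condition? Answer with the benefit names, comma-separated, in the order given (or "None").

Health Savings Account

Service from 2013-05-02 to Jun 7, 2018: 1862 days.
Short-Term Disability — service 1862 days ≥ 24 months (≈720 days) ✓; age 55 ≥ 25 ✓; site Reno ✗ (not Portland) → not eligible.
Pension Scheme — status temporary ✗ (requires part-time or seasonal) → not eligible.
Employer Retirement Match — status temporary ✓; service 1862 days ≥ 30 days ✓; age 55 ≥ 18 ✓; not eligible for Short-Term Disability ✗ → not eligible.
Relocation Assistance — status temporary ✗ (requires full-time or part-time) → not eligible.
Health Savings Account — status temporary ✓; age 55 ≥ 25 ✓; grade IC4 ≥ IC4 ✓; rating 4 ≥ 3 ✓ → eligible.
Equipment Allowance — status temporary ✓ (not excluded); service 1862 days ≥ 24 months (≈720 days) ✓; dept Logistics ✗ → not eligible.
Bereavement Leave — age 55 ≥ 18 ✓; dept Logistics ✗ → not eligible.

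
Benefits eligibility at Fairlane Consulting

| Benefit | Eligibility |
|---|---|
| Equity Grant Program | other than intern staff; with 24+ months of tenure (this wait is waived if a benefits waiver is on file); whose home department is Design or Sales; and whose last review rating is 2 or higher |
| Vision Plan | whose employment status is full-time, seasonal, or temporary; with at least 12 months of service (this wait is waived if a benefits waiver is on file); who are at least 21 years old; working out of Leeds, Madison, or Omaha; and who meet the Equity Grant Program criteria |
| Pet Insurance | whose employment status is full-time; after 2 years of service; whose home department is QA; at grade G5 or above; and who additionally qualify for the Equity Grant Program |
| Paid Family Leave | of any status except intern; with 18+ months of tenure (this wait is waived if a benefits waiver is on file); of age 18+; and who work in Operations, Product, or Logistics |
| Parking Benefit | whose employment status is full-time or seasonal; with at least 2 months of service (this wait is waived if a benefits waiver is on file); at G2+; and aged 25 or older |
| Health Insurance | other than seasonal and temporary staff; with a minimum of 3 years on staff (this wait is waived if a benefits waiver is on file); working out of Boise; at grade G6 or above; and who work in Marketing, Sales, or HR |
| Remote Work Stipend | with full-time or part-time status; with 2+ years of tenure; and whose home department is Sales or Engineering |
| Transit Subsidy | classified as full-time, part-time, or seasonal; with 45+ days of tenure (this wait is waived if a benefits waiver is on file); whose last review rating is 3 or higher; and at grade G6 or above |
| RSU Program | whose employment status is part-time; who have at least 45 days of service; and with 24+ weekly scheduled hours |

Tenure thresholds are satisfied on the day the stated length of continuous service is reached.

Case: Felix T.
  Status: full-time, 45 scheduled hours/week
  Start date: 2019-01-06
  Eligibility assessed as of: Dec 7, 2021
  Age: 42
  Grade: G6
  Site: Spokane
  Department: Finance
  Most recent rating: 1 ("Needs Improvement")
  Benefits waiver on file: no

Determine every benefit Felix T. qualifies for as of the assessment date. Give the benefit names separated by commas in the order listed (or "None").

Parking Benefit

Service from 2019-01-06 to Dec 7, 2021: 1066 days.
Equity Grant Program — status full-time ✓ (not excluded); no waiver, service 1066 days ≥ 24 months (≈720 days) ✓; dept Finance ✗ → not eligible.
Vision Plan — status full-time ✓; no waiver, service 1066 days ≥ 12 months (≈360 days) ✓; age 42 ≥ 21 ✓; site Spokane ✗ (not Leeds, Madison, or Omaha) → not eligible.
Pet Insurance — status full-time ✓; service 1066 days ≥ 2 years (≈730 days) ✓; dept Finance ✗ → not eligible.
Paid Family Leave — status full-time ✓ (not excluded); no waiver, service 1066 days ≥ 18 months (≈540 days) ✓; age 42 ≥ 18 ✓; dept Finance ✗ → not eligible.
Parking Benefit — status full-time ✓; no waiver, service 1066 days ≥ 2 months (≈60 days) ✓; grade G6 ≥ G2 ✓; age 42 ≥ 25 ✓ → eligible.
Health Insurance — status full-time ✓ (not excluded); no waiver, service 1066 days < 3 years (≈1095 days) ✗ → not eligible.
Remote Work Stipend — status full-time ✓; service 1066 days ≥ 2 years (≈730 days) ✓; dept Finance ✗ → not eligible.
Transit Subsidy — status full-time ✓; no waiver, service 1066 days ≥ 45 days ✓; rating 1 < 3 ✗ → not eligible.
RSU Program — status full-time ✗ (requires part-time) → not eligible.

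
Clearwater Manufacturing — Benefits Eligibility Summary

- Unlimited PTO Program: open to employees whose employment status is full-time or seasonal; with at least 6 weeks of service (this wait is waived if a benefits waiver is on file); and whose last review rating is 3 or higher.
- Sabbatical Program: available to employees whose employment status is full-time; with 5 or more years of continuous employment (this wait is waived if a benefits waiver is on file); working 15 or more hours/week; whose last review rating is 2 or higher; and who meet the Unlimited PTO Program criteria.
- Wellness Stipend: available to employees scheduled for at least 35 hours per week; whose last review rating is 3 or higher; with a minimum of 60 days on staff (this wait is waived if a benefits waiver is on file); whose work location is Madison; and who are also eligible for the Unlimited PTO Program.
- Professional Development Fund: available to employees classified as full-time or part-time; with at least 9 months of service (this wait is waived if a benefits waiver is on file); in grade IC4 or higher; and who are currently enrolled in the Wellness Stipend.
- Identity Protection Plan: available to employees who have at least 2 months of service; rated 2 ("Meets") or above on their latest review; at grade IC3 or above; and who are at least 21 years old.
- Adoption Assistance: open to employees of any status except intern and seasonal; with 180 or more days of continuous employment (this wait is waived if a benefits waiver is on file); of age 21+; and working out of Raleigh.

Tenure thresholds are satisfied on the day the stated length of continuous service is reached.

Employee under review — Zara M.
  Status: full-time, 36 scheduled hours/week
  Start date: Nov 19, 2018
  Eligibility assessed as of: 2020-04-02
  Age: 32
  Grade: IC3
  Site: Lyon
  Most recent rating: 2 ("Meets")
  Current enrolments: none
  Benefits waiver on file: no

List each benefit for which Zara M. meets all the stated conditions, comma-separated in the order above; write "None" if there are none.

Service from Nov 19, 2018 to 2020-04-02: 500 days.
Unlimited PTO Program — status full-time ✓; no waiver, service 500 days ≥ 6 weeks (≈42 days) ✓; rating 2 < 3 ✗ → not eligible.
Sabbatical Program — status full-time ✓; no waiver, service 500 days < 5 years (≈1825 days) ✗ → not eligible.
Wellness Stipend — 36 hrs/wk ≥ 35 ✓; rating 2 < 3 ✗ → not eligible.
Professional Development Fund — status full-time ✓; no waiver, service 500 days ≥ 9 months (≈270 days) ✓; grade IC3 < IC4 ✗ → not eligible.
Identity Protection Plan — service 500 days ≥ 2 months (≈60 days) ✓; rating 2 ≥ 2 ✓; grade IC3 ≥ IC3 ✓; age 32 ≥ 21 ✓ → eligible.
Adoption Assistance — status full-time ✓ (not excluded); no waiver, service 500 days ≥ 180 days ✓; age 32 ≥ 21 ✓; site Lyon ✗ (not Raleigh) → not eligible.

Identity Protection Plan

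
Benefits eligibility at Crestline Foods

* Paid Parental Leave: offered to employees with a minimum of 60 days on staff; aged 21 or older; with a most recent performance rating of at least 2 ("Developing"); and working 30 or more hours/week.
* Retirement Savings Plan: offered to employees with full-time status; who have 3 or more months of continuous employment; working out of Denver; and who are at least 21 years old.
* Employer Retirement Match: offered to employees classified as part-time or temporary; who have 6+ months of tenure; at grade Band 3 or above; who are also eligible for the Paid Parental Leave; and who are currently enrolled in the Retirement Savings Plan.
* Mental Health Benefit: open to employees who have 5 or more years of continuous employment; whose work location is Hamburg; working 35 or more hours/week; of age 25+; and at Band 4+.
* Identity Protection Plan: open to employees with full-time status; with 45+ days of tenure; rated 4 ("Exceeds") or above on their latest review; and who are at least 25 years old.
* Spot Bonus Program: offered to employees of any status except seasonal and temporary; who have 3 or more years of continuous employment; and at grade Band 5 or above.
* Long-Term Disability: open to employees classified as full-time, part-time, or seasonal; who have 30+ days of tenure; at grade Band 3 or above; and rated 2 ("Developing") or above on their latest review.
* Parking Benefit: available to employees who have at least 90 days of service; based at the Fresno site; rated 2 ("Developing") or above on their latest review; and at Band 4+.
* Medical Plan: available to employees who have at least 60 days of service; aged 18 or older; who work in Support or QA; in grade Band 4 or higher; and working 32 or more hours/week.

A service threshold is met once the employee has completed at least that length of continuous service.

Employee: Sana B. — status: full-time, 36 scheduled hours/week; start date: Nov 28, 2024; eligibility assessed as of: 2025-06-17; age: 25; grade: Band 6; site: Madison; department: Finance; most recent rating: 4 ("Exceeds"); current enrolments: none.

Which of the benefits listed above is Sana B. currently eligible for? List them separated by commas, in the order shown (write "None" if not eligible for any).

Service from Nov 28, 2024 to 2025-06-17: 201 days.
Paid Parental Leave — service 201 days ≥ 60 days ✓; age 25 ≥ 21 ✓; rating 4 ≥ 2 ✓; 36 hrs/wk ≥ 30 ✓ → eligible.
Retirement Savings Plan — status full-time ✓; service 201 days ≥ 3 months (≈90 days) ✓; site Madison ✗ (not Denver) → not eligible.
Employer Retirement Match — status full-time ✗ (requires part-time or temporary) → not eligible.
Mental Health Benefit — service 201 days < 5 years (≈1825 days) ✗ → not eligible.
Identity Protection Plan — status full-time ✓; service 201 days ≥ 45 days ✓; rating 4 ≥ 4 ✓; age 25 ≥ 25 ✓ → eligible.
Spot Bonus Program — status full-time ✓ (not excluded); service 201 days < 3 years (≈1095 days) ✗ → not eligible.
Long-Term Disability — status full-time ✓; service 201 days ≥ 30 days ✓; grade Band 6 ≥ Band 3 ✓; rating 4 ≥ 2 ✓ → eligible.
Parking Benefit — service 201 days ≥ 90 days ✓; site Madison ✗ (not Fresno) → not eligible.
Medical Plan — service 201 days ≥ 60 days ✓; age 25 ≥ 18 ✓; dept Finance ✗ → not eligible.

Paid Parental Leave, Identity Protection Plan, Long-Term Disability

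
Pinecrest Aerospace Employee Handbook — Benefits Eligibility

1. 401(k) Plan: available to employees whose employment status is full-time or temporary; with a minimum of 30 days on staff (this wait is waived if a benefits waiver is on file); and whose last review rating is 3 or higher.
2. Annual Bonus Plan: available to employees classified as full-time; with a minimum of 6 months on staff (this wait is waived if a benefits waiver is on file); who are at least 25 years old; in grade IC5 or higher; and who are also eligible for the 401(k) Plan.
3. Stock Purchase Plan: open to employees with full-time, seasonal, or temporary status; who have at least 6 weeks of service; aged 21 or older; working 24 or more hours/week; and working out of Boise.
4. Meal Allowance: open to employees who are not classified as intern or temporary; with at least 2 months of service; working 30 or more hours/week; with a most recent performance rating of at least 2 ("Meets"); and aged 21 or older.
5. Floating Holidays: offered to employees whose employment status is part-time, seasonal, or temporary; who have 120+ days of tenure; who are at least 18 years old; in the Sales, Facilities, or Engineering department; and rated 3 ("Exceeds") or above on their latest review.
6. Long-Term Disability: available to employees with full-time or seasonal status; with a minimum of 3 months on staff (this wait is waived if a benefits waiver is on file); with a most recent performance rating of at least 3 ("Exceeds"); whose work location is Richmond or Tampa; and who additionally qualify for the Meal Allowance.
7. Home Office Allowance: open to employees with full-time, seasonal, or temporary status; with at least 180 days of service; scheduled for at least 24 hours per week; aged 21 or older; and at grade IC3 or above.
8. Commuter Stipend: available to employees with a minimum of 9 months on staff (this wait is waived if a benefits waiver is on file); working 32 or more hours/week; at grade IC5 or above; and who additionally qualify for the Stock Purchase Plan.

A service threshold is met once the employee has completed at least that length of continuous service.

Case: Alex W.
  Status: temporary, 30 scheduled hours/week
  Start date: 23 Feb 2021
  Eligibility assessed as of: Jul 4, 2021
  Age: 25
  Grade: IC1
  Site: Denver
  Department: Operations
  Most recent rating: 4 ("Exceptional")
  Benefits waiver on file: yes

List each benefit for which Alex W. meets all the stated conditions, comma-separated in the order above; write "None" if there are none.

Service from 23 Feb 2021 to Jul 4, 2021: 131 days.
401(k) Plan — status temporary ✓; benefits waiver on file ✓; rating 4 ≥ 3 ✓ → eligible.
Annual Bonus Plan — status temporary ✗ (requires full-time) → not eligible.
Stock Purchase Plan — status temporary ✓; service 131 days ≥ 6 weeks (≈42 days) ✓; age 25 ≥ 21 ✓; 30 hrs/wk ≥ 24 ✓; site Denver ✗ (not Boise) → not eligible.
Meal Allowance — status temporary ✗ (excluded) → not eligible.
Floating Holidays — status temporary ✓; service 131 days ≥ 120 days ✓; age 25 ≥ 18 ✓; dept Operations ✗ → not eligible.
Long-Term Disability — status temporary ✗ (requires full-time or seasonal) → not eligible.
Home Office Allowance — status temporary ✓; service 131 days < 180 days ✗ → not eligible.
Commuter Stipend — benefits waiver on file ✓; 30 hrs/wk < 32 ✗ → not eligible.

401(k) Plan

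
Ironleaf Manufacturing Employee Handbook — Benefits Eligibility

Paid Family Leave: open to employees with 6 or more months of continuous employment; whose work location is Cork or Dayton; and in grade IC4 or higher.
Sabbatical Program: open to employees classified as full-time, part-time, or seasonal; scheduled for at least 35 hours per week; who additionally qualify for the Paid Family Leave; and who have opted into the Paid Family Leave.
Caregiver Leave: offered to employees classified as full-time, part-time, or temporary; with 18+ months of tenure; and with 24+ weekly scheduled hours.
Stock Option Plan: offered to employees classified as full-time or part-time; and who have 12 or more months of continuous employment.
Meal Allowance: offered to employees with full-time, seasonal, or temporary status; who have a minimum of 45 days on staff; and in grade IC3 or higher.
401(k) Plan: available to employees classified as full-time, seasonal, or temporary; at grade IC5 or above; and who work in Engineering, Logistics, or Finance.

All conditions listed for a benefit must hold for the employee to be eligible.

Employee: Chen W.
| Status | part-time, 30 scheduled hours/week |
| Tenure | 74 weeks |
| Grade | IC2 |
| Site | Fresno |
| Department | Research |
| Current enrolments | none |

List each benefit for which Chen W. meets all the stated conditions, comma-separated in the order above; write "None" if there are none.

Paid Family Leave — service 74 weeks ≥ 6 months (≈180 days) ✓; site Fresno ✗ (not Cork or Dayton) → not eligible.
Sabbatical Program — status part-time ✓; 30 hrs/wk < 35 ✗ → not eligible.
Caregiver Leave — status part-time ✓; service 74 weeks < 18 months (≈540 days) ✗ → not eligible.
Stock Option Plan — status part-time ✓; service 74 weeks ≥ 12 months (≈360 days) ✓ → eligible.
Meal Allowance — status part-time ✗ (requires full-time, seasonal, or temporary) → not eligible.
401(k) Plan — status part-time ✗ (requires full-time, seasonal, or temporary) → not eligible.

Stock Option Plan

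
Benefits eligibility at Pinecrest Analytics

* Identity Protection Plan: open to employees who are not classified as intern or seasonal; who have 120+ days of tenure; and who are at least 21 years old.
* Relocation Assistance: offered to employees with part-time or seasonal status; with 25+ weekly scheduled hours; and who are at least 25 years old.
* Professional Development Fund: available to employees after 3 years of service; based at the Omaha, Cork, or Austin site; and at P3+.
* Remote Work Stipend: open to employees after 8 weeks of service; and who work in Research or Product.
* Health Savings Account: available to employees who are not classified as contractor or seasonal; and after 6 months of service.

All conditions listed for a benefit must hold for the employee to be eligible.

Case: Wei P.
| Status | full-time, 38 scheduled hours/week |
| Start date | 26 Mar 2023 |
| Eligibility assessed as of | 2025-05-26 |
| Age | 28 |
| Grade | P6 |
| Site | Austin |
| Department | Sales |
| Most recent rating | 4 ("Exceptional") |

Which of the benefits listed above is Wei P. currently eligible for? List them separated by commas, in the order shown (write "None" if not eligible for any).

Identity Protection Plan, Health Savings Account

Service from 26 Mar 2023 to 2025-05-26: 792 days.
Identity Protection Plan — status full-time ✓ (not excluded); service 792 days ≥ 120 days ✓; age 28 ≥ 21 ✓ → eligible.
Relocation Assistance — status full-time ✗ (requires part-time or seasonal) → not eligible.
Professional Development Fund — service 792 days < 3 years (≈1095 days) ✗ → not eligible.
Remote Work Stipend — service 792 days ≥ 8 weeks (≈56 days) ✓; dept Sales ✗ → not eligible.
Health Savings Account — status full-time ✓ (not excluded); service 792 days ≥ 6 months (≈180 days) ✓ → eligible.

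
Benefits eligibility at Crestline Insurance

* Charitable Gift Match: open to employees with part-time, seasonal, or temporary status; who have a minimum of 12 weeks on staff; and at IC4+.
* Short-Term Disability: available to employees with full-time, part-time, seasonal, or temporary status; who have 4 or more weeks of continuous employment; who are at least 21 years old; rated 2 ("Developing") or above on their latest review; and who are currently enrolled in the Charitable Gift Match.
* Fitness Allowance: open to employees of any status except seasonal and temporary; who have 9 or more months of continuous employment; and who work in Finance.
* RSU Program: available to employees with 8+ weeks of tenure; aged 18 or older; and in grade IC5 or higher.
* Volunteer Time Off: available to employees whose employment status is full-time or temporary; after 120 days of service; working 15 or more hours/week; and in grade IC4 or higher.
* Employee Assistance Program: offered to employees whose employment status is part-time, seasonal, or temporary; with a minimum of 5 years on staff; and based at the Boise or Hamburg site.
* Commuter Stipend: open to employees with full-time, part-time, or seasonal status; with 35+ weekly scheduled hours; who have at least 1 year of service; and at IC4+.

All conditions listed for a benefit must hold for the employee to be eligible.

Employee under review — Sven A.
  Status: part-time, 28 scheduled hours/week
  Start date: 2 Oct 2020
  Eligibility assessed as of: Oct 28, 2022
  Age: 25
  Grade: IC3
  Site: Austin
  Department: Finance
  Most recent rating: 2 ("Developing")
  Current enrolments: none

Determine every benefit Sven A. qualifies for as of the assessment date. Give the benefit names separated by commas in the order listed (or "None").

Fitness Allowance

Service from 2 Oct 2020 to Oct 28, 2022: 756 days.
Charitable Gift Match — status part-time ✓; service 756 days ≥ 12 weeks (≈84 days) ✓; grade IC3 < IC4 ✗ → not eligible.
Short-Term Disability — status part-time ✓; service 756 days ≥ 4 weeks (≈28 days) ✓; age 25 ≥ 21 ✓; rating 2 ≥ 2 ✓; not enrolled in Charitable Gift Match ✗ → not eligible.
Fitness Allowance — status part-time ✓ (not excluded); service 756 days ≥ 9 months (≈270 days) ✓; dept Finance ✓ → eligible.
RSU Program — service 756 days ≥ 8 weeks (≈56 days) ✓; age 25 ≥ 18 ✓; grade IC3 < IC5 ✗ → not eligible.
Volunteer Time Off — status part-time ✗ (requires full-time or temporary) → not eligible.
Employee Assistance Program — status part-time ✓; service 756 days < 5 years (≈1825 days) ✗ → not eligible.
Commuter Stipend — status part-time ✓; 28 hrs/wk < 35 ✗ → not eligible.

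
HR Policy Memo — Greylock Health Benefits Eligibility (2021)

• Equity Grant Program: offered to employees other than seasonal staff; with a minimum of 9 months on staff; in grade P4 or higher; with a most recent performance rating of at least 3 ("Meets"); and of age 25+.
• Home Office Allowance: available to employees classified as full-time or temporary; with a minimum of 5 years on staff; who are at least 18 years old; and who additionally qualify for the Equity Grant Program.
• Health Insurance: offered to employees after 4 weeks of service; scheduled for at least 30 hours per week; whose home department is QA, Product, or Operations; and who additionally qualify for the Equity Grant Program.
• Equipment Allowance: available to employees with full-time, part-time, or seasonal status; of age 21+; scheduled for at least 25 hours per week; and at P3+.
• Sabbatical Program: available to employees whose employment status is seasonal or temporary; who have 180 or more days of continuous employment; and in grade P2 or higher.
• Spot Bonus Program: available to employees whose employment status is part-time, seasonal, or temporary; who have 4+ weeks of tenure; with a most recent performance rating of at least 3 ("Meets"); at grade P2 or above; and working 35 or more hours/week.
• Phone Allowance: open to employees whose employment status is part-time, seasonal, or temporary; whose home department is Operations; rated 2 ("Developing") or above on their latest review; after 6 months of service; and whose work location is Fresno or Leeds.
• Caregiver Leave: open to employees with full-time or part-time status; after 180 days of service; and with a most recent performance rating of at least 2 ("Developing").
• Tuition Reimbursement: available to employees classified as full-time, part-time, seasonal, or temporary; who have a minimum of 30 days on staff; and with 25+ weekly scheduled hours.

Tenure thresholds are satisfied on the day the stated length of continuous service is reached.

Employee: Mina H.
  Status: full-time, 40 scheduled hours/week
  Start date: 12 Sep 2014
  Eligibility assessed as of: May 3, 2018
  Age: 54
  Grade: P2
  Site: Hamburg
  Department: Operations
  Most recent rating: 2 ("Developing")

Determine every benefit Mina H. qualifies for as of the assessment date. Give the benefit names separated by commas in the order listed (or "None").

Caregiver Leave, Tuition Reimbursement

Service from 12 Sep 2014 to May 3, 2018: 1329 days.
Equity Grant Program — status full-time ✓ (not excluded); service 1329 days ≥ 9 months (≈270 days) ✓; grade P2 < P4 ✗ → not eligible.
Home Office Allowance — status full-time ✓; service 1329 days < 5 years (≈1825 days) ✗ → not eligible.
Health Insurance — service 1329 days ≥ 4 weeks (≈28 days) ✓; 40 hrs/wk ≥ 30 ✓; dept Operations ✓; not eligible for Equity Grant Program ✗ → not eligible.
Equipment Allowance — status full-time ✓; age 54 ≥ 21 ✓; 40 hrs/wk ≥ 25 ✓; grade P2 < P3 ✗ → not eligible.
Sabbatical Program — status full-time ✗ (requires seasonal or temporary) → not eligible.
Spot Bonus Program — status full-time ✗ (requires part-time, seasonal, or temporary) → not eligible.
Phone Allowance — status full-time ✗ (requires part-time, seasonal, or temporary) → not eligible.
Caregiver Leave — status full-time ✓; service 1329 days ≥ 180 days ✓; rating 2 ≥ 2 ✓ → eligible.
Tuition Reimbursement — status full-time ✓; service 1329 days ≥ 30 days ✓; 40 hrs/wk ≥ 25 ✓ → eligible.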